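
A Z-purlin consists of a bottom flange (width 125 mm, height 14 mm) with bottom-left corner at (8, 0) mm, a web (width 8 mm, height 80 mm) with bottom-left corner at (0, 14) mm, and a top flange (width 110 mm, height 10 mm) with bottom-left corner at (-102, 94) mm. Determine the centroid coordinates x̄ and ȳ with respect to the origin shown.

x̄ = 21.27 mm, ȳ = 44.62 mm

bottom flange: A = 125 × 14 = 1750.00, centroid at (70.50, 7.00).
web: A = 8 × 80 = 640.00, centroid at (4.00, 54.00).
top flange: A = 110 × 10 = 1100.00, centroid at (-47.00, 99.00).
ΣA = 3490.00 mm²
ΣAx̄ = (1750.00)(70.50) + (640.00)(4.00) + (1100.00)(-47.00) = 74235.00 mm³
ΣAȳ = (1750.00)(7.00) + (640.00)(54.00) + (1100.00)(99.00) = 155710.00 mm³
x̄ = 74235.00 / 3490.00 = 21.27 mm
ȳ = 155710.00 / 3490.00 = 44.62 mm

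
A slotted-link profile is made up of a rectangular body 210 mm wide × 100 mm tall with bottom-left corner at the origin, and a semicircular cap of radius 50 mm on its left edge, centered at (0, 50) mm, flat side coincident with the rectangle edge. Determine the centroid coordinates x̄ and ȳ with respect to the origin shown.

x̄ = 85.12 mm, ȳ = 50.00 mm

Part | A | x̄ᵢ | ȳᵢ | A·x̄ᵢ | A·ȳᵢ
rectangular body | 21000.00 | 105.00 | 50.00 | 2205000.00 | 1050000.00
semicircular end | 3926.99 | -21.22 | 50.00 | -83333.33 | 196349.54
Σ | 24926.99 |  |  | 2121666.67 | 1246349.54
x̄ = 2121666.67 / 24926.99 = 85.12 mm
ȳ = 1246349.54 / 24926.99 = 50.00 mm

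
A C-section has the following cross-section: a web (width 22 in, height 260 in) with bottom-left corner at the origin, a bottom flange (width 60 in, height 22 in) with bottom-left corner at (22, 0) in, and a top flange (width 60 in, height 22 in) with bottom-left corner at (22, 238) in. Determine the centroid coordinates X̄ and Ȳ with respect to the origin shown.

web: A = 22 × 260 = 5720.00, centroid at (11.00, 130.00).
bottom flange: A = 60 × 22 = 1320.00, centroid at (52.00, 11.00).
top flange: A = 60 × 22 = 1320.00, centroid at (52.00, 249.00).
ΣA = 8360.00 in², ΣAX̄ = 200200.00 in³, ΣAȲ = 1086800.00 in³.
X̄ = 200200.00/8360.00 = 23.95 in; Ȳ = 1086800.00/8360.00 = 130.00 in.

X̄ = 23.95 in, Ȳ = 130.00 in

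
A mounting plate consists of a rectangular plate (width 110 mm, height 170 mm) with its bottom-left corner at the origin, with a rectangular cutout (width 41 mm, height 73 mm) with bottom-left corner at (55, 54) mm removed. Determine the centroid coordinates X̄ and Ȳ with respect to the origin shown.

X̄ = 51.09 mm, Ȳ = 83.95 mm

Part | A | x̄ᵢ | ȳᵢ | A·x̄ᵢ | A·ȳᵢ
plate | 18700.00 | 55.00 | 85.00 | 1028500.00 | 1589500.00
hole | -2993.00 | 75.50 | 90.50 | -225971.50 | -270866.50
Σ | 15707.00 |  |  | 802528.50 | 1318633.50
X̄ = 802528.50 / 15707.00 = 51.09 mm
Ȳ = 1318633.50 / 15707.00 = 83.95 mm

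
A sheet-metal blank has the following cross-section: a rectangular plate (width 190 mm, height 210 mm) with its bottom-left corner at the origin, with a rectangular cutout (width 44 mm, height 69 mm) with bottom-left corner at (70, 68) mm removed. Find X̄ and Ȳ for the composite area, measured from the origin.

X̄ = 95.25 mm, Ȳ = 105.21 mm

plate: A = 190 × 210 = 39900.00, centroid at (95.00, 105.00).
hole: A = −(44 × 69) = -3036.00, centroid at (92.00, 102.50).
ΣA = 36864.00 mm²
ΣAX̄ = (39900.00)(95.00) + (-3036.00)(92.00) = 3511188.00 mm³
ΣAȲ = (39900.00)(105.00) + (-3036.00)(102.50) = 3878310.00 mm³
X̄ = 3511188.00 / 36864.00 = 95.25 mm
Ȳ = 3878310.00 / 36864.00 = 105.21 mm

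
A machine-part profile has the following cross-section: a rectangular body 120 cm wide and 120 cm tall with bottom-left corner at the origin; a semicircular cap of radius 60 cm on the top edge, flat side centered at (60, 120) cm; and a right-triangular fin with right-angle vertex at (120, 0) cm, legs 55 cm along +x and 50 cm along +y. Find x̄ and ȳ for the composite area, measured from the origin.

rectangular body: A = 120 × 120 = 14400.00, centroid at (60.00, 60.00).
semicircular top: A = ½π·60² = 5654.87, centroid at (60.00, 145.46).
triangular fin: A = ½·55·50 = 1375.00, centroid at (138.33, 16.67).
ΣA = 21429.87 cm², ΣAx̄ = 1393500.34 cm³, ΣAȳ = 1709500.68 cm³.
x̄ = 1393500.34/21429.87 = 65.03 cm; ȳ = 1709500.68/21429.87 = 79.77 cm.

x̄ = 65.03 cm, ȳ = 79.77 cm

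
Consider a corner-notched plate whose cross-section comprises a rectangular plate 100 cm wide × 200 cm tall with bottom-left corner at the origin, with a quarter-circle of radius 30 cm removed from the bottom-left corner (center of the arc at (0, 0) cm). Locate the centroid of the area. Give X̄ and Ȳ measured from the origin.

X̄ = 51.37 cm, Ȳ = 103.20 cm

plate: A = 100 × 200 = 20000.00, centroid at (50.00, 100.00).
removed quarter-circle: A = −¼π·30² = -706.86, centroid at (12.73, 12.73).
ΣA = 19293.14 cm²
ΣAX̄ = (20000.00)(50.00) + (-706.86)(12.73) = 991000.00 cm³
ΣAȲ = (20000.00)(100.00) + (-706.86)(12.73) = 1991000.00 cm³
X̄ = 991000.00 / 19293.14 = 51.37 cm
Ȳ = 1991000.00 / 19293.14 = 103.20 cm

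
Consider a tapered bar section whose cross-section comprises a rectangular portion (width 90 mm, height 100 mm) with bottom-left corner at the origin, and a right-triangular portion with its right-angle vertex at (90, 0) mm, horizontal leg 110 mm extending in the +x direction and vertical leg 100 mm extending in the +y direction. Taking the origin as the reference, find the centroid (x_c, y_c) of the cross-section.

x_c = 75.98 mm, y_c = 43.68 mm

Part | A | x̄ᵢ | ȳᵢ | A·x̄ᵢ | A·ȳᵢ
rectangular portion | 9000.00 | 45.00 | 50.00 | 405000.00 | 450000.00
triangular portion | 5500.00 | 126.67 | 33.33 | 696666.67 | 183333.33
Σ | 14500.00 |  |  | 1101666.67 | 633333.33
x_c = 1101666.67 / 14500.00 = 75.98 mm
y_c = 633333.33 / 14500.00 = 43.68 mm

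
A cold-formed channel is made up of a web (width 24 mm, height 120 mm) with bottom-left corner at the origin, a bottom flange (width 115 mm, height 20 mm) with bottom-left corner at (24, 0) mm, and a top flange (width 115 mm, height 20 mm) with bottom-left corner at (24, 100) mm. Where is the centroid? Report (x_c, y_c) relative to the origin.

x_c = 54.74 mm, y_c = 60.00 mm

web: A = 24 × 120 = 2880.00, centroid at (12.00, 60.00).
bottom flange: A = 115 × 20 = 2300.00, centroid at (81.50, 10.00).
top flange: A = 115 × 20 = 2300.00, centroid at (81.50, 110.00).
ΣA = 7480.00 mm²
ΣAx_c = (2880.00)(12.00) + (2300.00)(81.50) + (2300.00)(81.50) = 409460.00 mm³
ΣAy_c = (2880.00)(60.00) + (2300.00)(10.00) + (2300.00)(110.00) = 448800.00 mm³
x_c = 409460.00 / 7480.00 = 54.74 mm
y_c = 448800.00 / 7480.00 = 60.00 mm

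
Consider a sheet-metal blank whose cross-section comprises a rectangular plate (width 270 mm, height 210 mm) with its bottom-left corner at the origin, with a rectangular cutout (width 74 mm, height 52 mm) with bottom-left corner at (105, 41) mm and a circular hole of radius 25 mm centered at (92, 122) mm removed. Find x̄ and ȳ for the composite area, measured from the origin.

plate: A = 270 × 210 = 56700.00, centroid at (135.00, 105.00).
hole 1: A = −(74 × 52) = -3848.00, centroid at (142.00, 67.00).
hole 2: A = −π·25² = -1963.50, centroid at (92.00, 122.00).
ΣA = 50888.50 mm², ΣAx̄ = 6927442.42 mm³, ΣAȳ = 5456137.56 mm³.
x̄ = 6927442.42/50888.50 = 136.13 mm; ȳ = 5456137.56/50888.50 = 107.22 mm.

x̄ = 136.13 mm, ȳ = 107.22 mm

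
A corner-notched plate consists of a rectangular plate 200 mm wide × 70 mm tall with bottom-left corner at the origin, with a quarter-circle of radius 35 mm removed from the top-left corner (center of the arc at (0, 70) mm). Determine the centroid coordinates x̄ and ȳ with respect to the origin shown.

plate: A = 200 × 70 = 14000.00, centroid at (100.00, 35.00).
removed quarter-circle: A = −¼π·35² = -962.11, centroid at (14.85, 55.15).
ΣA = 13037.89 mm²
ΣAx̄ = (14000.00)(100.00) + (-962.11)(14.85) = 1385708.33 mm³
ΣAȳ = (14000.00)(35.00) + (-962.11)(55.15) = 436943.77 mm³
x̄ = 1385708.33 / 13037.89 = 106.28 mm
ȳ = 436943.77 / 13037.89 = 33.51 mm

x̄ = 106.28 mm, ȳ = 33.51 mm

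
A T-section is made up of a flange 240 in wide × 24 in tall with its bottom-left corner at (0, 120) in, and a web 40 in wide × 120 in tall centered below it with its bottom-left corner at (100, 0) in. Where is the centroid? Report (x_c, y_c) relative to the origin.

x_c = 120.00 in, y_c = 99.27 in

web: A = 40 × 120 = 4800.00, centroid at (120.00, 60.00).
flange: A = 240 × 24 = 5760.00, centroid at (120.00, 132.00).
ΣA = 10560.00 in², ΣAx_c = 1267200.00 in³, ΣAy_c = 1048320.00 in³.
x_c = 1267200.00/10560.00 = 120.00 in; y_c = 1048320.00/10560.00 = 99.27 in.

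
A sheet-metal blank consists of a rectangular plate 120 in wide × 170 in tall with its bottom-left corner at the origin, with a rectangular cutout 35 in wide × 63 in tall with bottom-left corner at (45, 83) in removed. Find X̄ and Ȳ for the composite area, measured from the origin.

X̄ = 59.70 in, Ȳ = 81.42 in

Part | A | x̄ᵢ | ȳᵢ | A·x̄ᵢ | A·ȳᵢ
plate | 20400.00 | 60.00 | 85.00 | 1224000.00 | 1734000.00
hole | -2205.00 | 62.50 | 114.50 | -137812.50 | -252472.50
Σ | 18195.00 |  |  | 1086187.50 | 1481527.50
X̄ = 1086187.50 / 18195.00 = 59.70 in
Ȳ = 1481527.50 / 18195.00 = 81.42 in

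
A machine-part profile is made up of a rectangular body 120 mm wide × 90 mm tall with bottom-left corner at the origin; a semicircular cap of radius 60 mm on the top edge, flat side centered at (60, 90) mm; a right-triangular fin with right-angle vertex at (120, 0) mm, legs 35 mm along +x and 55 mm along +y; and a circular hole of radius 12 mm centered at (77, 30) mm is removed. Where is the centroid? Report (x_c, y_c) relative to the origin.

x_c = 63.61 mm, y_c = 67.37 mm

rectangular body: A = 120 × 90 = 10800.00, centroid at (60.00, 45.00).
semicircular top: A = ½π·60² = 5654.87, centroid at (60.00, 115.46).
triangular fin: A = ½·35·55 = 962.50, centroid at (131.67, 18.33).
hole: A = −π·12² = -452.39, centroid at (77.00, 30.00).
ΣA = 16964.98 mm², ΣAx_c = 1079187.19 mm³, ΣAy_c = 1143012.16 mm³.
x_c = 1079187.19/16964.98 = 63.61 mm; y_c = 1143012.16/16964.98 = 67.37 mm.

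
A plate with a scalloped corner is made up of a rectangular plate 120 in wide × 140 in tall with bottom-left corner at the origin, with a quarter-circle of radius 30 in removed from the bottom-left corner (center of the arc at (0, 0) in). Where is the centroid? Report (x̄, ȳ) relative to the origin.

x̄ = 62.08 in, ȳ = 72.52 in

plate: A = 120 × 140 = 16800.00, centroid at (60.00, 70.00).
removed quarter-circle: A = −¼π·30² = -706.86, centroid at (12.73, 12.73).
ΣA = 16093.14 in², ΣAx̄ = 999000.00 in³, ΣAȳ = 1167000.00 in³.
x̄ = 999000.00/16093.14 = 62.08 in; ȳ = 1167000.00/16093.14 = 72.52 in.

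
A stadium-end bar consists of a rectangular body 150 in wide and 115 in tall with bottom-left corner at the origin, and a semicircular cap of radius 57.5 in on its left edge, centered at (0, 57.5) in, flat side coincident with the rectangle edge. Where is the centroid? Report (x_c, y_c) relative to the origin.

x_c = 52.00 in, y_c = 57.50 in

rectangular body: A = 150 × 115 = 17250.00, centroid at (75.00, 57.50).
semicircular end: A = ½π·57.5² = 5193.45, centroid at (-24.40, 57.50).
ΣA = 22443.45 in²
ΣAx_c = (17250.00)(75.00) + (5193.45)(-24.40) = 1167010.42 in³
ΣAy_c = (17250.00)(57.50) + (5193.45)(57.50) = 1290498.11 in³
x_c = 1167010.42 / 22443.45 = 52.00 in
y_c = 1290498.11 / 22443.45 = 57.50 in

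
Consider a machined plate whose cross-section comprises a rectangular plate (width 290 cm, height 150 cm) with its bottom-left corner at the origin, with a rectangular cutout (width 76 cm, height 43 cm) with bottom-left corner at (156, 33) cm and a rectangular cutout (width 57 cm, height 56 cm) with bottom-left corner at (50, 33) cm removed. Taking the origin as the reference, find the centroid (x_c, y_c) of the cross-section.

x_c = 146.41 cm, y_c = 78.02 cm

plate: A = 290 × 150 = 43500.00, centroid at (145.00, 75.00).
hole 1: A = −(76 × 43) = -3268.00, centroid at (194.00, 54.50).
hole 2: A = −(57 × 56) = -3192.00, centroid at (78.50, 61.00).
ΣA = 37040.00 cm², ΣAx_c = 5422936.00 cm³, ΣAy_c = 2889682.00 cm³.
x_c = 5422936.00/37040.00 = 146.41 cm; y_c = 2889682.00/37040.00 = 78.02 cm.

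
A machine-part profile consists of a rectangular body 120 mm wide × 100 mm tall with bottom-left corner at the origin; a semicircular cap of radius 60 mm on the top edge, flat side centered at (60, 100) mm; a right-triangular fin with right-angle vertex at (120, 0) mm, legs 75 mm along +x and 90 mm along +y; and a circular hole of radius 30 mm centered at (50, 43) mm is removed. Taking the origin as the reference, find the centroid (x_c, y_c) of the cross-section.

x_c = 77.31 mm, y_c = 70.82 mm

rectangular body: A = 120 × 100 = 12000.00, centroid at (60.00, 50.00).
semicircular top: A = ½π·60² = 5654.87, centroid at (60.00, 125.46).
triangular fin: A = ½·75·90 = 3375.00, centroid at (145.00, 30.00).
hole: A = −π·30² = -2827.43, centroid at (50.00, 43.00).
ΣA = 18202.43 mm²
ΣAx_c = (12000.00)(60.00) + (5654.87)(60.00) + (3375.00)(145.00) + (-2827.43)(50.00) = 1407295.34 mm³
ΣAy_c = (12000.00)(50.00) + (5654.87)(125.46) + (3375.00)(30.00) + (-2827.43)(43.00) = 1289157.04 mm³
x_c = 1407295.34 / 18202.43 = 77.31 mm
y_c = 1289157.04 / 18202.43 = 70.82 mm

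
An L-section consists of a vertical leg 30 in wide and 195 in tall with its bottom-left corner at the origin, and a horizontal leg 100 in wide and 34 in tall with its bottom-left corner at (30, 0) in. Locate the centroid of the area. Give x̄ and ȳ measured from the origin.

x̄ = 38.89 in, ȳ = 67.91 in

vertical leg: A = 30 × 195 = 5850.00, centroid at (15.00, 97.50).
horizontal leg: A = 100 × 34 = 3400.00, centroid at (80.00, 17.00).
ΣA = 9250.00 in²
ΣAx̄ = (5850.00)(15.00) + (3400.00)(80.00) = 359750.00 in³
ΣAȳ = (5850.00)(97.50) + (3400.00)(17.00) = 628175.00 in³
x̄ = 359750.00 / 9250.00 = 38.89 in
ȳ = 628175.00 / 9250.00 = 67.91 in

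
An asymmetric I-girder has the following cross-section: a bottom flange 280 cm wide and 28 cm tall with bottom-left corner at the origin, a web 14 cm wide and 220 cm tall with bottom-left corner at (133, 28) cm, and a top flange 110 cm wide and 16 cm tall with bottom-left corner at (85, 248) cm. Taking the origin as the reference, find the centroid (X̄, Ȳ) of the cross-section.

bottom flange: A = 280 × 28 = 7840.00, centroid at (140.00, 14.00).
web: A = 14 × 220 = 3080.00, centroid at (140.00, 138.00).
top flange: A = 110 × 16 = 1760.00, centroid at (140.00, 256.00).
ΣA = 12680.00 cm², ΣAX̄ = 1775200.00 cm³, ΣAȲ = 985360.00 cm³.
X̄ = 1775200.00/12680.00 = 140.00 cm; Ȳ = 985360.00/12680.00 = 77.71 cm.

X̄ = 140.00 cm, Ȳ = 77.71 cm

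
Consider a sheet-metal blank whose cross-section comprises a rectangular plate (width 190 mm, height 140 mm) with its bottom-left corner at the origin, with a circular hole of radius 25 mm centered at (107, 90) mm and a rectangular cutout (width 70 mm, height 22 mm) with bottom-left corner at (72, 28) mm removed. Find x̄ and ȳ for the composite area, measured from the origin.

x̄ = 93.18 mm, ȳ = 70.37 mm

plate: A = 190 × 140 = 26600.00, centroid at (95.00, 70.00).
hole 1: A = −π·25² = -1963.50, centroid at (107.00, 90.00).
hole 2: A = −(70 × 22) = -1540.00, centroid at (107.00, 39.00).
ΣA = 23096.50 mm²
ΣAx̄ = (26600.00)(95.00) + (-1963.50)(107.00) + (-1540.00)(107.00) = 2152125.99 mm³
ΣAȳ = (26600.00)(70.00) + (-1963.50)(90.00) + (-1540.00)(39.00) = 1625225.41 mm³
x̄ = 2152125.99 / 23096.50 = 93.18 mm
ȳ = 1625225.41 / 23096.50 = 70.37 mm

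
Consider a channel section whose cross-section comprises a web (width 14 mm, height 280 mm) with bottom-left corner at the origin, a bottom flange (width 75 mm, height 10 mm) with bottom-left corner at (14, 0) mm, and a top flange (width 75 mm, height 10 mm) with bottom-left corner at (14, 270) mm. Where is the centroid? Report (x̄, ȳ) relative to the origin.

x̄ = 19.32 mm, ȳ = 140.00 mm

Part | A | x̄ᵢ | ȳᵢ | A·x̄ᵢ | A·ȳᵢ
web | 3920.00 | 7.00 | 140.00 | 27440.00 | 548800.00
bottom flange | 750.00 | 51.50 | 5.00 | 38625.00 | 3750.00
top flange | 750.00 | 51.50 | 275.00 | 38625.00 | 206250.00
Σ | 5420.00 |  |  | 104690.00 | 758800.00
x̄ = 104690.00 / 5420.00 = 19.32 mm
ȳ = 758800.00 / 5420.00 = 140.00 mm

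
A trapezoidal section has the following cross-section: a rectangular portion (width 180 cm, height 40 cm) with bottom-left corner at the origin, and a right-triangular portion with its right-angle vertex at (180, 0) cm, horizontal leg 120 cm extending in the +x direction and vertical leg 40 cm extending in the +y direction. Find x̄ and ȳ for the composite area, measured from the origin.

x̄ = 122.50 cm, ȳ = 18.33 cm

rectangular portion: A = 180 × 40 = 7200.00, centroid at (90.00, 20.00).
triangular portion: A = ½·120·40 = 2400.00, centroid at (220.00, 13.33).
ΣA = 9600.00 cm², ΣAx̄ = 1176000.00 cm³, ΣAȳ = 176000.00 cm³.
x̄ = 1176000.00/9600.00 = 122.50 cm; ȳ = 176000.00/9600.00 = 18.33 cm.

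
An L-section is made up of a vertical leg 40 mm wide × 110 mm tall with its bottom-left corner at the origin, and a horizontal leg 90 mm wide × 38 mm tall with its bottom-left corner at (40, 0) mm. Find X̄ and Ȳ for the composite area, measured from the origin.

X̄ = 48.43 mm, Ȳ = 39.26 mm

vertical leg: A = 40 × 110 = 4400.00, centroid at (20.00, 55.00).
horizontal leg: A = 90 × 38 = 3420.00, centroid at (85.00, 19.00).
ΣA = 7820.00 mm²
ΣAX̄ = (4400.00)(20.00) + (3420.00)(85.00) = 378700.00 mm³
ΣAȲ = (4400.00)(55.00) + (3420.00)(19.00) = 306980.00 mm³
X̄ = 378700.00 / 7820.00 = 48.43 mm
Ȳ = 306980.00 / 7820.00 = 39.26 mm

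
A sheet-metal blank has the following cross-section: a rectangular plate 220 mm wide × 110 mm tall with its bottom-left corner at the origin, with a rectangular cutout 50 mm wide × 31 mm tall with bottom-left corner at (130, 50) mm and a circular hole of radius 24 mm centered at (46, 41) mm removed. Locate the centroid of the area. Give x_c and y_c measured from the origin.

x_c = 112.21 mm, y_c = 55.43 mm

Part | A | x̄ᵢ | ȳᵢ | A·x̄ᵢ | A·ȳᵢ
plate | 24200.00 | 110.00 | 55.00 | 2662000.00 | 1331000.00
hole 1 | -1550.00 | 155.00 | 65.50 | -240250.00 | -101525.00
hole 2 | -1809.56 | 46.00 | 41.00 | -83239.64 | -74191.85
Σ | 20840.44 |  |  | 2338510.36 | 1155283.15
x_c = 2338510.36 / 20840.44 = 112.21 mm
y_c = 1155283.15 / 20840.44 = 55.43 mm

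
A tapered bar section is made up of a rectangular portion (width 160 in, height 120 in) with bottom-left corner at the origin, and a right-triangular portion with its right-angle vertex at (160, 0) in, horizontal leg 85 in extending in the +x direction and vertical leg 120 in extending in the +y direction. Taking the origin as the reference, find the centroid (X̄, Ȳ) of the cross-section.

rectangular portion: A = 160 × 120 = 19200.00, centroid at (80.00, 60.00).
triangular portion: A = ½·85·120 = 5100.00, centroid at (188.33, 40.00).
ΣA = 24300.00 in²
ΣAX̄ = (19200.00)(80.00) + (5100.00)(188.33) = 2496500.00 in³
ΣAȲ = (19200.00)(60.00) + (5100.00)(40.00) = 1356000.00 in³
X̄ = 2496500.00 / 24300.00 = 102.74 in
Ȳ = 1356000.00 / 24300.00 = 55.80 in

X̄ = 102.74 in, Ȳ = 55.80 in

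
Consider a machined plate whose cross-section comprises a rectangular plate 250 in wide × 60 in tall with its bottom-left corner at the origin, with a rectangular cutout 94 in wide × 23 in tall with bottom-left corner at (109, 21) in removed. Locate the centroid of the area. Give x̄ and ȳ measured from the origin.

plate: A = 250 × 60 = 15000.00, centroid at (125.00, 30.00).
hole: A = −(94 × 23) = -2162.00, centroid at (156.00, 32.50).
ΣA = 12838.00 in², ΣAx̄ = 1537728.00 in³, ΣAȳ = 379735.00 in³.
x̄ = 1537728.00/12838.00 = 119.78 in; ȳ = 379735.00/12838.00 = 29.58 in.

x̄ = 119.78 in, ȳ = 29.58 in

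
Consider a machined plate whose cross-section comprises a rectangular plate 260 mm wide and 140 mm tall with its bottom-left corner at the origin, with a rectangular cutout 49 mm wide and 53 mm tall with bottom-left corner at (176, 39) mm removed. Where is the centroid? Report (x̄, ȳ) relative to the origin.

Part | A | x̄ᵢ | ȳᵢ | A·x̄ᵢ | A·ȳᵢ
plate | 36400.00 | 130.00 | 70.00 | 4732000.00 | 2548000.00
hole | -2597.00 | 200.50 | 65.50 | -520698.50 | -170103.50
Σ | 33803.00 |  |  | 4211301.50 | 2377896.50
x̄ = 4211301.50 / 33803.00 = 124.58 mm
ȳ = 2377896.50 / 33803.00 = 70.35 mm

x̄ = 124.58 mm, ȳ = 70.35 mm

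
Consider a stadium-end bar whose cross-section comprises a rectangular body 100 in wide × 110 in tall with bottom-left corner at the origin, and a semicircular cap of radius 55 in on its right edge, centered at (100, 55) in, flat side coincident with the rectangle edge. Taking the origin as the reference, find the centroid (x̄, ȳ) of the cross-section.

rectangular body: A = 100 × 110 = 11000.00, centroid at (50.00, 55.00).
semicircular end: A = ½π·55² = 4751.66, centroid at (123.34, 55.00).
ΣA = 15751.66 in², ΣAx̄ = 1136082.56 in³, ΣAȳ = 866341.24 in³.
x̄ = 1136082.56/15751.66 = 72.12 in; ȳ = 866341.24/15751.66 = 55.00 in.

x̄ = 72.12 in, ȳ = 55.00 in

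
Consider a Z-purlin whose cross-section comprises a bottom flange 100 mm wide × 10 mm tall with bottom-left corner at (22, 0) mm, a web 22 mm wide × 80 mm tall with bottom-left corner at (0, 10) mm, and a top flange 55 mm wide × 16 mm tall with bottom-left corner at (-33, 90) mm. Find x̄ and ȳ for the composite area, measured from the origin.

bottom flange: A = 100 × 10 = 1000.00, centroid at (72.00, 5.00).
web: A = 22 × 80 = 1760.00, centroid at (11.00, 50.00).
top flange: A = 55 × 16 = 880.00, centroid at (-5.50, 98.00).
ΣA = 3640.00 mm², ΣAx̄ = 86520.00 mm³, ΣAȳ = 179240.00 mm³.
x̄ = 86520.00/3640.00 = 23.77 mm; ȳ = 179240.00/3640.00 = 49.24 mm.

x̄ = 23.77 mm, ȳ = 49.24 mm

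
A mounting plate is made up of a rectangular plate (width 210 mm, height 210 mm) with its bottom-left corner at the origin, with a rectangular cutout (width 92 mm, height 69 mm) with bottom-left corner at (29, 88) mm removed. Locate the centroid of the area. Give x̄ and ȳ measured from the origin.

plate: A = 210 × 210 = 44100.00, centroid at (105.00, 105.00).
hole: A = −(92 × 69) = -6348.00, centroid at (75.00, 122.50).
ΣA = 37752.00 mm², ΣAx̄ = 4154400.00 mm³, ΣAȳ = 3852870.00 mm³.
x̄ = 4154400.00/37752.00 = 110.04 mm; ȳ = 3852870.00/37752.00 = 102.06 mm.

x̄ = 110.04 mm, ȳ = 102.06 mm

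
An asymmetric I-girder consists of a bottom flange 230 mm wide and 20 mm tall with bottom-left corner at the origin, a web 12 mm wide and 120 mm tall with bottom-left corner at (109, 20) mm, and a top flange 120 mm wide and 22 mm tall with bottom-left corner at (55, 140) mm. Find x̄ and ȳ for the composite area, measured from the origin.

bottom flange: A = 230 × 20 = 4600.00, centroid at (115.00, 10.00).
web: A = 12 × 120 = 1440.00, centroid at (115.00, 80.00).
top flange: A = 120 × 22 = 2640.00, centroid at (115.00, 151.00).
ΣA = 8680.00 mm², ΣAx̄ = 998200.00 mm³, ΣAȳ = 559840.00 mm³.
x̄ = 998200.00/8680.00 = 115.00 mm; ȳ = 559840.00/8680.00 = 64.50 mm.

x̄ = 115.00 mm, ȳ = 64.50 mm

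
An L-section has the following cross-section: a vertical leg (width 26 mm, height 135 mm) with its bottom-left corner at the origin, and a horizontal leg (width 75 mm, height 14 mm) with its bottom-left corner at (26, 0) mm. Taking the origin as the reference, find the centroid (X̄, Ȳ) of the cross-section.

X̄ = 24.63 mm, Ȳ = 53.57 mm

Part | A | x̄ᵢ | ȳᵢ | A·x̄ᵢ | A·ȳᵢ
vertical leg | 3510.00 | 13.00 | 67.50 | 45630.00 | 236925.00
horizontal leg | 1050.00 | 63.50 | 7.00 | 66675.00 | 7350.00
Σ | 4560.00 |  |  | 112305.00 | 244275.00
X̄ = 112305.00 / 4560.00 = 24.63 mm
Ȳ = 244275.00 / 4560.00 = 53.57 mm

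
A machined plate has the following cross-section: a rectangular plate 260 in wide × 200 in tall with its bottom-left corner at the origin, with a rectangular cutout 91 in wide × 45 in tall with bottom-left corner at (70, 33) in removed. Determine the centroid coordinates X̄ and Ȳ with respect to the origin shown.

Part | A | x̄ᵢ | ȳᵢ | A·x̄ᵢ | A·ȳᵢ
plate | 52000.00 | 130.00 | 100.00 | 6760000.00 | 5200000.00
hole | -4095.00 | 115.50 | 55.50 | -472972.50 | -227272.50
Σ | 47905.00 |  |  | 6287027.50 | 4972727.50
X̄ = 6287027.50 / 47905.00 = 131.24 in
Ȳ = 4972727.50 / 47905.00 = 103.80 in

X̄ = 131.24 in, Ȳ = 103.80 in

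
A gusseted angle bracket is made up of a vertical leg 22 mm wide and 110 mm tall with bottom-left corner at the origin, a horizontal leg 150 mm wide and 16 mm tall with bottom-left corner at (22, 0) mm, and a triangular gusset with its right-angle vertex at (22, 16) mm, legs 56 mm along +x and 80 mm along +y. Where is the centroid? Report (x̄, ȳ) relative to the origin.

Part | A | x̄ᵢ | ȳᵢ | A·x̄ᵢ | A·ȳᵢ
vertical leg | 2420.00 | 11.00 | 55.00 | 26620.00 | 133100.00
horizontal leg | 2400.00 | 97.00 | 8.00 | 232800.00 | 19200.00
gusset | 2240.00 | 40.67 | 42.67 | 91093.33 | 95573.33
Σ | 7060.00 |  |  | 350513.33 | 247873.33
x̄ = 350513.33 / 7060.00 = 49.65 mm
ȳ = 247873.33 / 7060.00 = 35.11 mm

x̄ = 49.65 mm, ȳ = 35.11 mm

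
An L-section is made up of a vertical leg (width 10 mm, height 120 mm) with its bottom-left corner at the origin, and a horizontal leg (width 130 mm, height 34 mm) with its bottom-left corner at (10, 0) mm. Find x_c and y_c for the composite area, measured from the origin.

x_c = 60.05 mm, y_c = 26.18 mm

Part | A | x̄ᵢ | ȳᵢ | A·x̄ᵢ | A·ȳᵢ
vertical leg | 1200.00 | 5.00 | 60.00 | 6000.00 | 72000.00
horizontal leg | 4420.00 | 75.00 | 17.00 | 331500.00 | 75140.00
Σ | 5620.00 |  |  | 337500.00 | 147140.00
x_c = 337500.00 / 5620.00 = 60.05 mm
y_c = 147140.00 / 5620.00 = 26.18 mm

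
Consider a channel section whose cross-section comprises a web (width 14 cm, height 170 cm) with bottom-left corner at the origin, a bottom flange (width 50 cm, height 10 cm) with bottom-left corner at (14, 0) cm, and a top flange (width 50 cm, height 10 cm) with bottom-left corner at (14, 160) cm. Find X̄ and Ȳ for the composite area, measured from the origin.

Part | A | x̄ᵢ | ȳᵢ | A·x̄ᵢ | A·ȳᵢ
web | 2380.00 | 7.00 | 85.00 | 16660.00 | 202300.00
bottom flange | 500.00 | 39.00 | 5.00 | 19500.00 | 2500.00
top flange | 500.00 | 39.00 | 165.00 | 19500.00 | 82500.00
Σ | 3380.00 |  |  | 55660.00 | 287300.00
X̄ = 55660.00 / 3380.00 = 16.47 cm
Ȳ = 287300.00 / 3380.00 = 85.00 cm

X̄ = 16.47 cm, Ȳ = 85.00 cm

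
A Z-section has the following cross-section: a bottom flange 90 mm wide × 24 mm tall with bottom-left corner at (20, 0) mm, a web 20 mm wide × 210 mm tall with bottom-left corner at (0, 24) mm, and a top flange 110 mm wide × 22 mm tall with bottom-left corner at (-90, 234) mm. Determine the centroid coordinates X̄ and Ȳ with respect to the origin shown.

X̄ = 11.13 mm, Ȳ = 132.19 mm

bottom flange: A = 90 × 24 = 2160.00, centroid at (65.00, 12.00).
web: A = 20 × 210 = 4200.00, centroid at (10.00, 129.00).
top flange: A = 110 × 22 = 2420.00, centroid at (-35.00, 245.00).
ΣA = 8780.00 mm²
ΣAX̄ = (2160.00)(65.00) + (4200.00)(10.00) + (2420.00)(-35.00) = 97700.00 mm³
ΣAȲ = (2160.00)(12.00) + (4200.00)(129.00) + (2420.00)(245.00) = 1160620.00 mm³
X̄ = 97700.00 / 8780.00 = 11.13 mm
Ȳ = 1160620.00 / 8780.00 = 132.19 mm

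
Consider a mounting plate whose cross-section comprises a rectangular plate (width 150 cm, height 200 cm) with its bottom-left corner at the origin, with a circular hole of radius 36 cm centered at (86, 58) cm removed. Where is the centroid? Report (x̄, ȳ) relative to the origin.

x̄ = 73.27 cm, ȳ = 106.60 cm

plate: A = 150 × 200 = 30000.00, centroid at (75.00, 100.00).
hole: A = −π·36² = -4071.50, centroid at (86.00, 58.00).
ΣA = 25928.50 cm²
ΣAx̄ = (30000.00)(75.00) + (-4071.50)(86.00) = 1899850.65 cm³
ΣAȳ = (30000.00)(100.00) + (-4071.50)(58.00) = 2763852.76 cm³
x̄ = 1899850.65 / 25928.50 = 73.27 cm
ȳ = 2763852.76 / 25928.50 = 106.60 cm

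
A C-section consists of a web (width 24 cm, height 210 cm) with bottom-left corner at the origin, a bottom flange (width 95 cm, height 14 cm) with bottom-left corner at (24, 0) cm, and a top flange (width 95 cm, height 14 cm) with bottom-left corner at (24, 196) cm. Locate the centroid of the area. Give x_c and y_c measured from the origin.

web: A = 24 × 210 = 5040.00, centroid at (12.00, 105.00).
bottom flange: A = 95 × 14 = 1330.00, centroid at (71.50, 7.00).
top flange: A = 95 × 14 = 1330.00, centroid at (71.50, 203.00).
ΣA = 7700.00 cm²
ΣAx_c = (5040.00)(12.00) + (1330.00)(71.50) + (1330.00)(71.50) = 250670.00 cm³
ΣAy_c = (5040.00)(105.00) + (1330.00)(7.00) + (1330.00)(203.00) = 808500.00 cm³
x_c = 250670.00 / 7700.00 = 32.55 cm
y_c = 808500.00 / 7700.00 = 105.00 cm

x_c = 32.55 cm, y_c = 105.00 cm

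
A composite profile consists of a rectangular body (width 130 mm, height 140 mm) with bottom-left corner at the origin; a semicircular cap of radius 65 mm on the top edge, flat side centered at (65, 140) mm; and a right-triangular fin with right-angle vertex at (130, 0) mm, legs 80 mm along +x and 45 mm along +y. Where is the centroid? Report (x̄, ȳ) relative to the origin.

x̄ = 71.19 mm, ȳ = 90.60 mm

rectangular body: A = 130 × 140 = 18200.00, centroid at (65.00, 70.00).
semicircular top: A = ½π·65² = 6636.61, centroid at (65.00, 167.59).
triangular fin: A = ½·80·45 = 1800.00, centroid at (156.67, 15.00).
ΣA = 26636.61 mm²
ΣAx̄ = (18200.00)(65.00) + (6636.61)(65.00) + (1800.00)(156.67) = 1896379.94 mm³
ΣAȳ = (18200.00)(70.00) + (6636.61)(167.59) + (1800.00)(15.00) = 2413209.36 mm³
x̄ = 1896379.94 / 26636.61 = 71.19 mm
ȳ = 2413209.36 / 26636.61 = 90.60 mm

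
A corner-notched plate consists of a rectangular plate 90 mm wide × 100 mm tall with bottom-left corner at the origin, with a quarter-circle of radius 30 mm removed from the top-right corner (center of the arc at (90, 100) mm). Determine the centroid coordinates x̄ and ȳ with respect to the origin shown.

plate: A = 90 × 100 = 9000.00, centroid at (45.00, 50.00).
removed quarter-circle: A = −¼π·30² = -706.86, centroid at (77.27, 87.27).
ΣA = 8293.14 mm²
ΣAx̄ = (9000.00)(45.00) + (-706.86)(77.27) = 350382.75 mm³
ΣAȳ = (9000.00)(50.00) + (-706.86)(87.27) = 388314.17 mm³
x̄ = 350382.75 / 8293.14 = 42.25 mm
ȳ = 388314.17 / 8293.14 = 46.82 mm

x̄ = 42.25 mm, ȳ = 46.82 mm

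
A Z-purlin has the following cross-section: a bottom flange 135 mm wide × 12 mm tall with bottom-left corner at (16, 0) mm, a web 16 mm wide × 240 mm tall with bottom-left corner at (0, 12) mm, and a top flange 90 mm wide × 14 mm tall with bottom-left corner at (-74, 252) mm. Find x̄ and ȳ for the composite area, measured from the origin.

x̄ = 19.26 mm, ȳ = 125.44 mm

Part | A | x̄ᵢ | ȳᵢ | A·x̄ᵢ | A·ȳᵢ
bottom flange | 1620.00 | 83.50 | 6.00 | 135270.00 | 9720.00
web | 3840.00 | 8.00 | 132.00 | 30720.00 | 506880.00
top flange | 1260.00 | -29.00 | 259.00 | -36540.00 | 326340.00
Σ | 6720.00 |  |  | 129450.00 | 842940.00
x̄ = 129450.00 / 6720.00 = 19.26 mm
ȳ = 842940.00 / 6720.00 = 125.44 mm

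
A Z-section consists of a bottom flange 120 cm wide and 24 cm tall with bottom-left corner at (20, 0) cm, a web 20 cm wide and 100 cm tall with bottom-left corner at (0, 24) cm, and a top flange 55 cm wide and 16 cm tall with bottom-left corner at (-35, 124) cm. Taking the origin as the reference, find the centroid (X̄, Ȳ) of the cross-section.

Part | A | x̄ᵢ | ȳᵢ | A·x̄ᵢ | A·ȳᵢ
bottom flange | 2880.00 | 80.00 | 12.00 | 230400.00 | 34560.00
web | 2000.00 | 10.00 | 74.00 | 20000.00 | 148000.00
top flange | 880.00 | -7.50 | 132.00 | -6600.00 | 116160.00
Σ | 5760.00 |  |  | 243800.00 | 298720.00
X̄ = 243800.00 / 5760.00 = 42.33 cm
Ȳ = 298720.00 / 5760.00 = 51.86 cm

X̄ = 42.33 cm, Ȳ = 51.86 cm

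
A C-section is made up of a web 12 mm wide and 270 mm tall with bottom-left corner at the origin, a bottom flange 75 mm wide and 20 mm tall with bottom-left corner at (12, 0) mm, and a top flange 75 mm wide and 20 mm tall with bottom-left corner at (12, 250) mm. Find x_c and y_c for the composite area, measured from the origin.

x_c = 26.91 mm, y_c = 135.00 mm

web: A = 12 × 270 = 3240.00, centroid at (6.00, 135.00).
bottom flange: A = 75 × 20 = 1500.00, centroid at (49.50, 10.00).
top flange: A = 75 × 20 = 1500.00, centroid at (49.50, 260.00).
ΣA = 6240.00 mm², ΣAx_c = 167940.00 mm³, ΣAy_c = 842400.00 mm³.
x_c = 167940.00/6240.00 = 26.91 mm; y_c = 842400.00/6240.00 = 135.00 mm.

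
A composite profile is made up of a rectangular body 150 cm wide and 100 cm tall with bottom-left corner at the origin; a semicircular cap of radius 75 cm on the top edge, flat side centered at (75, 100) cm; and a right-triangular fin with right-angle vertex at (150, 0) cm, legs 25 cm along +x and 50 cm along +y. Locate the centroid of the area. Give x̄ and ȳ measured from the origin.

rectangular body: A = 150 × 100 = 15000.00, centroid at (75.00, 50.00).
semicircular top: A = ½π·75² = 8835.73, centroid at (75.00, 131.83).
triangular fin: A = ½·25·50 = 625.00, centroid at (158.33, 16.67).
ΣA = 24460.73 cm², ΣAx̄ = 1886638.03 cm³, ΣAȳ = 1925239.60 cm³.
x̄ = 1886638.03/24460.73 = 77.13 cm; ȳ = 1925239.60/24460.73 = 78.71 cm.

x̄ = 77.13 cm, ȳ = 78.71 cm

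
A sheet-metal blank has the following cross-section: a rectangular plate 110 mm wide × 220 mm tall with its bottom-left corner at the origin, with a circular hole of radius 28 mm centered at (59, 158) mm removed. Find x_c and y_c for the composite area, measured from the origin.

x_c = 54.55 mm, y_c = 104.56 mm

plate: A = 110 × 220 = 24200.00, centroid at (55.00, 110.00).
hole: A = −π·28² = -2463.01, centroid at (59.00, 158.00).
ΣA = 21736.99 mm², ΣAx_c = 1185682.49 mm³, ΣAy_c = 2272844.63 mm³.
x_c = 1185682.49/21736.99 = 54.55 mm; y_c = 2272844.63/21736.99 = 104.56 mm.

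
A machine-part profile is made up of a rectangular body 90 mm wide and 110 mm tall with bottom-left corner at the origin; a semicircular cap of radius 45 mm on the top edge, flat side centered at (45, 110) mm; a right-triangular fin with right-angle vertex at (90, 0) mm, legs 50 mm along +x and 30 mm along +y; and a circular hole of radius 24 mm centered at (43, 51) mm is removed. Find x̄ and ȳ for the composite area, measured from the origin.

x̄ = 49.15 mm, ȳ = 72.40 mm

rectangular body: A = 90 × 110 = 9900.00, centroid at (45.00, 55.00).
semicircular top: A = ½π·45² = 3180.86, centroid at (45.00, 129.10).
triangular fin: A = ½·50·30 = 750.00, centroid at (106.67, 10.00).
hole: A = −π·24² = -1809.56, centroid at (43.00, 51.00).
ΣA = 12021.31 mm², ΣAx̄ = 590827.85 mm³, ΣAȳ = 870357.46 mm³.
x̄ = 590827.85/12021.31 = 49.15 mm; ȳ = 870357.46/12021.31 = 72.40 mm.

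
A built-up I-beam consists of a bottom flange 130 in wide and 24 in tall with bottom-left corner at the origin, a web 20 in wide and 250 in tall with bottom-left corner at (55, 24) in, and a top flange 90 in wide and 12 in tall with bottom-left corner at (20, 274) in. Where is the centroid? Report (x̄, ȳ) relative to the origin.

bottom flange: A = 130 × 24 = 3120.00, centroid at (65.00, 12.00).
web: A = 20 × 250 = 5000.00, centroid at (65.00, 149.00).
top flange: A = 90 × 12 = 1080.00, centroid at (65.00, 280.00).
ΣA = 9200.00 in²
ΣAx̄ = (3120.00)(65.00) + (5000.00)(65.00) + (1080.00)(65.00) = 598000.00 in³
ΣAȳ = (3120.00)(12.00) + (5000.00)(149.00) + (1080.00)(280.00) = 1084840.00 in³
x̄ = 598000.00 / 9200.00 = 65.00 in
ȳ = 1084840.00 / 9200.00 = 117.92 in

x̄ = 65.00 in, ȳ = 117.92 in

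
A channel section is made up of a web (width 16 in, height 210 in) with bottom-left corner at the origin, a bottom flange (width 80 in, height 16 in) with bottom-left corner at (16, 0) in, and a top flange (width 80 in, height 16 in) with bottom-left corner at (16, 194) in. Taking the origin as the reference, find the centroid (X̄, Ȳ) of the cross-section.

X̄ = 28.76 in, Ȳ = 105.00 in

Part | A | x̄ᵢ | ȳᵢ | A·x̄ᵢ | A·ȳᵢ
web | 3360.00 | 8.00 | 105.00 | 26880.00 | 352800.00
bottom flange | 1280.00 | 56.00 | 8.00 | 71680.00 | 10240.00
top flange | 1280.00 | 56.00 | 202.00 | 71680.00 | 258560.00
Σ | 5920.00 |  |  | 170240.00 | 621600.00
X̄ = 170240.00 / 5920.00 = 28.76 in
Ȳ = 621600.00 / 5920.00 = 105.00 in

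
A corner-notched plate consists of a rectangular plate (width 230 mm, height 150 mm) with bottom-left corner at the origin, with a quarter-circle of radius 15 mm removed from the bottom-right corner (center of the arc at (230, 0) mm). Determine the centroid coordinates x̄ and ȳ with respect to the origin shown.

plate: A = 230 × 150 = 34500.00, centroid at (115.00, 75.00).
removed quarter-circle: A = −¼π·15² = -176.71, centroid at (223.63, 6.37).
ΣA = 34323.29 mm²
ΣAx̄ = (34500.00)(115.00) + (-176.71)(223.63) = 3927980.65 mm³
ΣAȳ = (34500.00)(75.00) + (-176.71)(6.37) = 2586375.00 mm³
x̄ = 3927980.65 / 34323.29 = 114.44 mm
ȳ = 2586375.00 / 34323.29 = 75.35 mm

x̄ = 114.44 mm, ȳ = 75.35 mm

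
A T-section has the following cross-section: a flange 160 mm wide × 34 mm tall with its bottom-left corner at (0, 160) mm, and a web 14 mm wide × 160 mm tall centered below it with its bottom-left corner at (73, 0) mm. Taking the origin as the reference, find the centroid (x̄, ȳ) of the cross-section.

x̄ = 80.00 mm, ȳ = 148.71 mm

Part | A | x̄ᵢ | ȳᵢ | A·x̄ᵢ | A·ȳᵢ
web | 2240.00 | 80.00 | 80.00 | 179200.00 | 179200.00
flange | 5440.00 | 80.00 | 177.00 | 435200.00 | 962880.00
Σ | 7680.00 |  |  | 614400.00 | 1142080.00
x̄ = 614400.00 / 7680.00 = 80.00 mm
ȳ = 1142080.00 / 7680.00 = 148.71 mm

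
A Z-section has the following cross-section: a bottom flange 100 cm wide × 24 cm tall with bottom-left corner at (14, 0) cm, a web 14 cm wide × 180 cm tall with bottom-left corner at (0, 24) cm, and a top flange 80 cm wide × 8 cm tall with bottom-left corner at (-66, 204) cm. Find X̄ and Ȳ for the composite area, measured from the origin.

bottom flange: A = 100 × 24 = 2400.00, centroid at (64.00, 12.00).
web: A = 14 × 180 = 2520.00, centroid at (7.00, 114.00).
top flange: A = 80 × 8 = 640.00, centroid at (-26.00, 208.00).
ΣA = 5560.00 cm², ΣAX̄ = 154600.00 cm³, ΣAȲ = 449200.00 cm³.
X̄ = 154600.00/5560.00 = 27.81 cm; Ȳ = 449200.00/5560.00 = 80.79 cm.

X̄ = 27.81 cm, Ȳ = 80.79 cm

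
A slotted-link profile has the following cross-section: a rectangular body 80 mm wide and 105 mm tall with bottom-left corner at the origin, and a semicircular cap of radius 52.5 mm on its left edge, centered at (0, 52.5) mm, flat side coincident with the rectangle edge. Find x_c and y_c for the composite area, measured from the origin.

x_c = 18.82 mm, y_c = 52.50 mm

rectangular body: A = 80 × 105 = 8400.00, centroid at (40.00, 52.50).
semicircular end: A = ½π·52.5² = 4329.51, centroid at (-22.28, 52.50).
ΣA = 12729.51 mm²
ΣAx_c = (8400.00)(40.00) + (4329.51)(-22.28) = 239531.25 mm³
ΣAy_c = (8400.00)(52.50) + (4329.51)(52.50) = 668299.14 mm³
x_c = 239531.25 / 12729.51 = 18.82 mm
y_c = 668299.14 / 12729.51 = 52.50 mm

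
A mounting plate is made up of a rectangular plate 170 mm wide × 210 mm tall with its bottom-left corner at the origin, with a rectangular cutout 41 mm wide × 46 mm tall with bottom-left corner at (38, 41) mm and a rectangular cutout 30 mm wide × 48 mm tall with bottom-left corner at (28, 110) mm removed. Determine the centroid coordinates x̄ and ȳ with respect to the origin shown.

x̄ = 88.41 mm, ȳ = 106.10 mm

Part | A | x̄ᵢ | ȳᵢ | A·x̄ᵢ | A·ȳᵢ
plate | 35700.00 | 85.00 | 105.00 | 3034500.00 | 3748500.00
hole 1 | -1886.00 | 58.50 | 64.00 | -110331.00 | -120704.00
hole 2 | -1440.00 | 43.00 | 134.00 | -61920.00 | -192960.00
Σ | 32374.00 |  |  | 2862249.00 | 3434836.00
x̄ = 2862249.00 / 32374.00 = 88.41 mm
ȳ = 3434836.00 / 32374.00 = 106.10 mm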